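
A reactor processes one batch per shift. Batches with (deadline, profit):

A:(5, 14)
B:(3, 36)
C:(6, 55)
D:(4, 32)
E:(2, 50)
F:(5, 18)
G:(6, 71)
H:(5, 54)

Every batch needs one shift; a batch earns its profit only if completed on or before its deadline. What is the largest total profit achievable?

298

Sort by profit descending; place each in the latest free slot ≤ its deadline.
By profit: G(d6,71), C(d6,55), H(d5,54), E(d2,50), B(d3,36), D(d4,32), F(d5,18), A(d5,14)
G→slot 6; C→slot 5; H→slot 4; E→slot 2; B→slot 3; D→slot 1; F skipped; A skipped.
Profit = 32 + 50 + 36 + 54 + 55 + 71 = 298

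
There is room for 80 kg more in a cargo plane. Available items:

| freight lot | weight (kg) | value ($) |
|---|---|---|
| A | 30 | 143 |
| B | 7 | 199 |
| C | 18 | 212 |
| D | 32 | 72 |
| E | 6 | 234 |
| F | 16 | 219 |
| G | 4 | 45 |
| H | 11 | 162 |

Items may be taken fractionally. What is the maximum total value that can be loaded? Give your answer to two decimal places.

1156.80

Greedy by value/weight ratio, highest first.
Ratios (sorted): E 39.00, B 28.43, H 14.73, F 13.69, C 11.78, G 11.25, A 4.77, D 2.25
take E (6 @ 234); take B (7 @ 199); take H (11 @ 162); take F (16 @ 219); take C (18 @ 212); take G (4 @ 45); take 18/30 of A → 85.80. Capacity used 80/80.
Total value = 1156.80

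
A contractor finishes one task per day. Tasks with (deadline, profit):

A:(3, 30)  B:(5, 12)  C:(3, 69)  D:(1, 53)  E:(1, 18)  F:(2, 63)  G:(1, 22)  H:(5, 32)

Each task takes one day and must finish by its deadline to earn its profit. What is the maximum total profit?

229

Profit order: C=69 F=63 D=53 H=32 A=30 G=22 E=18 B=12
Assign: C→slot 3, F→slot 2, D→slot 1, H→slot 5, A skipped, G skipped, E skipped, B→slot 4.
Slots: [1:D] [2:F] [3:C] [4:B] [5:H]
Profit = 53 + 63 + 69 + 12 + 32 = 229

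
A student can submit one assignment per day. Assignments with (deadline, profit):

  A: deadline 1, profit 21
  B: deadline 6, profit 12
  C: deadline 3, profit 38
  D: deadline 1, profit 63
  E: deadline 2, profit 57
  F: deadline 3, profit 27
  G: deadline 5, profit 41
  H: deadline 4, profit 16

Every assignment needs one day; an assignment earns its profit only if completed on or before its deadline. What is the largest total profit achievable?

227

Sort by profit descending; place each in the latest free slot ≤ its deadline.
By profit: D(d1,63), E(d2,57), G(d5,41), C(d3,38), F(d3,27), A(d1,21), H(d4,16), B(d6,12)
D→slot 1; E→slot 2; G→slot 5; C→slot 3; F skipped; A skipped; H→slot 4; B→slot 6.
Profit = 63 + 57 + 38 + 16 + 41 + 12 = 227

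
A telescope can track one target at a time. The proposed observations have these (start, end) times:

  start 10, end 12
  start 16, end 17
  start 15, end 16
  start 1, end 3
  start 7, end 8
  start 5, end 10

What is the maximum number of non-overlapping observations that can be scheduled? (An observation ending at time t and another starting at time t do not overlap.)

By end time: (1,3), (7,8), (5,10), (10,12), (15,16), (16,17).
Pick (1,3); next start ≥ 3 → (7,8); next start ≥ 8 → (10,12); next start ≥ 12 → (15,16); next start ≥ 16 → (16,17).
Selected 5 observations.

5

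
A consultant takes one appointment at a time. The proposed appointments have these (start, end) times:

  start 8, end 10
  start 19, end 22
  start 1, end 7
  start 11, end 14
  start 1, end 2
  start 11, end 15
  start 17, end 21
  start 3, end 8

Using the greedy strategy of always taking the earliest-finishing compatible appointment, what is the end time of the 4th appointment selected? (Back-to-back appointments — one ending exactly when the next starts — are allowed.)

Sorted by end: (1,2)  (1,7)  (3,8)  (8,10)  (11,14)  (11,15)  (17,21)  (19,22)
take (1,2); take (3,8); take (8,10); take (11,14); take (17,21).
Selected: (1,2) (3,8) (8,10) (11,14) (17,21)

14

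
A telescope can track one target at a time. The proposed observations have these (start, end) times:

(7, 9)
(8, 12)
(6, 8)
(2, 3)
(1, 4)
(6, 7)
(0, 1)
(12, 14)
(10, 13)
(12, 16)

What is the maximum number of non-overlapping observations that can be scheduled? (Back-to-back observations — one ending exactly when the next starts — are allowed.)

Order by finish time; keep every interval that doesn't clash with the previous kept one.
Sorted by end: (0,1)  (2,3)  (1,4)  (6,7)  (6,8)  (7,9)  (8,12)  (10,13)  (12,14)  (12,16)
take (0,1); take (2,3); skip (1,4); take (6,7); take (7,9); take (10,13); skip (12,14).
Selected 5 observations.

5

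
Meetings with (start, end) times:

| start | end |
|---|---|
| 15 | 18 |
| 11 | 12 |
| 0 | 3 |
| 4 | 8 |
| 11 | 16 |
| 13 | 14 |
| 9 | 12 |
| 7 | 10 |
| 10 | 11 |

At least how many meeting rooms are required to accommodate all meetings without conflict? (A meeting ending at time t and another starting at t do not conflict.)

3

Count concurrent intervals with a sweep; the peak is the room count.
starts: [0, 4, 7, 9, 10, 11, 11, 13, 15]
ends:   [3, 8, 10, 11, 12, 12, 14, 16, 18]
s0→1 e3→0 s4→1 s7→2 e8→1 s9→2 e10→1 s10→2 e11→1 s11→2 s11→3  — peak 3.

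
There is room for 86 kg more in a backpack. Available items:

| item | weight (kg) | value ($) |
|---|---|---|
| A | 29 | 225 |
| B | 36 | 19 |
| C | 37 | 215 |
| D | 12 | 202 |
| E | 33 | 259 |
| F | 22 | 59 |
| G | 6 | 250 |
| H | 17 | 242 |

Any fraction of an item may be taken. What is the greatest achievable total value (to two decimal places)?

Greedy by value/weight ratio, highest first.
Order: G (250/6=41.67) > D (202/12=16.83) > H (242/17=14.24) > E (259/33=7.85) > A (225/29=7.76) > C (215/37=5.81) > F (59/22=2.68) > B (19/36=0.53)
Fill: take G (6 @ 250) → take D (12 @ 202) → take H (17 @ 242) → take E (33 @ 259) → take 18/29 of A → 139.66; 86/86 used.
Total value = 1092.66

1092.66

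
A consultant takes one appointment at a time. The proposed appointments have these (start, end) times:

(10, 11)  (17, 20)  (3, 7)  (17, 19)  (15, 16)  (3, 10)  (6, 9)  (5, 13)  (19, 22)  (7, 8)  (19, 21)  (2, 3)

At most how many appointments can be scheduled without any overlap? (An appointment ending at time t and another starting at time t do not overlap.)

Sorted by end: (2,3)  (3,7)  (7,8)  (6,9)  (3,10)  (10,11)  (5,13)  (15,16)  (17,19)  (17,20)  (19,21)  (19,22)
take (2,3); take (3,7); take (7,8); take (10,11); take (15,16); take (17,19); take (19,21).
Selected 7 appointments.

7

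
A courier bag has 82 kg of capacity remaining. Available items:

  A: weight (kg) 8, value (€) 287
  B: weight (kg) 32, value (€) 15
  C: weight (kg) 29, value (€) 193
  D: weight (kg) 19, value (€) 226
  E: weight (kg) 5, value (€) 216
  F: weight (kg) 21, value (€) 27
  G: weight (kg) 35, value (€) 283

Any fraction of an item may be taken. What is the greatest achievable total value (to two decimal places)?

Order: E (216/5=43.20) > A (287/8=35.88) > D (226/19=11.89) > G (283/35=8.09) > C (193/29=6.66) > F (27/21=1.29) > B (15/32=0.47)
Fill: take E (5 @ 216) → take A (8 @ 287) → take D (19 @ 226) → take G (35 @ 283) → take 15/29 of C → 99.83; 82/82 used.
Total value = 1111.83

1111.83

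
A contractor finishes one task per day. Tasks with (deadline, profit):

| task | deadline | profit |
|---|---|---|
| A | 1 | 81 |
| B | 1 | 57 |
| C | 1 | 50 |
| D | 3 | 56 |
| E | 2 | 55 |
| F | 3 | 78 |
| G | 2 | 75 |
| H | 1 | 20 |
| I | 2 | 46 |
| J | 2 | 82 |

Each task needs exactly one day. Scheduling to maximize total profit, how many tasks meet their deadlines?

Take jobs in profit order; each goes to the latest open slot no later than its deadline.
Profit order: J=82 A=81 F=78 G=75 B=57 D=56 E=55 C=50 I=46 H=20
Assign: J→slot 2, A→slot 1, F→slot 3, G skipped, B skipped, D skipped, E skipped, C skipped, I skipped, H skipped.
Slots: [1:A] [2:J] [3:F]
3 of 10 scheduled.

3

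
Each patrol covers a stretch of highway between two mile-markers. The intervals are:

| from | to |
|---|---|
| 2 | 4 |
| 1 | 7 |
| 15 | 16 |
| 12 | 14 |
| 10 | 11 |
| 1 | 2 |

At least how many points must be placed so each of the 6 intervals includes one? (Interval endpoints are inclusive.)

4

Process intervals by earliest right end; each time one isn't hit yet, stab at its right endpoint.
By right end: [1,2]  [2,4]  [1,7]  [10,11]  [12,14]  [15,16]
[1,2] uncovered → point at 2; [10,11] uncovered → point at 11; [12,14] uncovered → point at 14; [15,16] uncovered → point at 16.
Points: 2, 11, 14, 16 (4 total).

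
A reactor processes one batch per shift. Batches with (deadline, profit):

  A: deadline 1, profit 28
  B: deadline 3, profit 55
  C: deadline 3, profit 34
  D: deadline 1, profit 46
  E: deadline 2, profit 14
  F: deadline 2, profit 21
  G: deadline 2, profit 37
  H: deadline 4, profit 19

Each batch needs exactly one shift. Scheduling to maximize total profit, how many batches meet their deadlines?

Profit order: B=55 D=46 G=37 C=34 A=28 F=21 H=19 E=14
Assign: B→slot 3, D→slot 1, G→slot 2, C skipped, A skipped, F skipped, H→slot 4, E skipped.
Slots: [1:D] [2:G] [3:B] [4:H]
4 of 8 scheduled.

4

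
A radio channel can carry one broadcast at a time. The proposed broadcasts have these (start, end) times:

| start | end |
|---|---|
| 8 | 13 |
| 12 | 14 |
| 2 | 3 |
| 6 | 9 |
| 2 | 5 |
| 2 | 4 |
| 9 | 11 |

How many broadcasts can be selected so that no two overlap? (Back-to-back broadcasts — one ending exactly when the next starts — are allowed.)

4

Order by finish time; keep every interval that doesn't clash with the previous kept one.
By end time: (2,3), (2,4), (2,5), (6,9), (9,11), (8,13), (12,14).
Pick (2,3); next start ≥ 3 → (6,9); next start ≥ 9 → (9,11); next start ≥ 11 → (12,14).
Selected 4 broadcasts.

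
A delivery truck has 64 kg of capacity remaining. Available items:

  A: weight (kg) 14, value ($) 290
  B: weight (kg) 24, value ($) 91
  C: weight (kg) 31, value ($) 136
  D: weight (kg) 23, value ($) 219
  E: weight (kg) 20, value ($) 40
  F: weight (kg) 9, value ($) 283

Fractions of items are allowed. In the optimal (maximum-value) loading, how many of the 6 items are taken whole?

3

Greedy by value/weight ratio, highest first.
Order: F (283/9=31.44) > A (290/14=20.71) > D (219/23=9.52) > C (136/31=4.39) > B (91/24=3.79) > E (40/20=2.00)
Fill: take F (9 @ 283) → take A (14 @ 290) → take D (23 @ 219) → take 18/31 of C → 78.97; 64/64 used.
3 item(s) taken whole; one partial (take 18/31 of C).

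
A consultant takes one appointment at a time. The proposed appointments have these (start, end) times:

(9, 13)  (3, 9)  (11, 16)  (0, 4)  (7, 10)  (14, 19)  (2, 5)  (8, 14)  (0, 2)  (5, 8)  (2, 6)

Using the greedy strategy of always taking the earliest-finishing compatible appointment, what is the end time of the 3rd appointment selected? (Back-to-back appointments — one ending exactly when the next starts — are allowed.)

8

Sort by end time and greedily take each interval whose start is ≥ the last chosen end.
Sorted by end: (0,2)  (0,4)  (2,5)  (2,6)  (5,8)  (3,9)  (7,10)  (9,13)  (8,14)  (11,16)  (14,19)
take (0,2); take (2,5); take (5,8); skip (3,9); skip (7,10); take (9,13); skip (8,14); skip (11,16); take (14,19).
Selected: (0,2) (2,5) (5,8) (9,13) (14,19)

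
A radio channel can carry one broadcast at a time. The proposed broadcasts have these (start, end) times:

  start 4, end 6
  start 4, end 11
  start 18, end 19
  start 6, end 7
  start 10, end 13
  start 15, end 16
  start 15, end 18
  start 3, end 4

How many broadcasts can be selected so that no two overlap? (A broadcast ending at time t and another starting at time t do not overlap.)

6

By end time: (3,4), (4,6), (6,7), (4,11), (10,13), (15,16), (15,18), (18,19).
Pick (3,4); next start ≥ 4 → (4,6); next start ≥ 6 → (6,7); next start ≥ 7 → (10,13); next start ≥ 13 → (15,16); next start ≥ 16 → (18,19).
Selected 6 broadcasts.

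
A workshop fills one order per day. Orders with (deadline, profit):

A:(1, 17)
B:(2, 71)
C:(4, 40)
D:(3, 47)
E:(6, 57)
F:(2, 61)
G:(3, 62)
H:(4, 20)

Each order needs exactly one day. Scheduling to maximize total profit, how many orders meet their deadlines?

Take jobs in profit order; each goes to the latest open slot no later than its deadline.
By profit: B(d2,71), G(d3,62), F(d2,61), E(d6,57), D(d3,47), C(d4,40), H(d4,20), A(d1,17)
B→slot 2; G→slot 3; F→slot 1; E→slot 6; D skipped; C→slot 4; H skipped; A skipped.
5 of 8 scheduled.

5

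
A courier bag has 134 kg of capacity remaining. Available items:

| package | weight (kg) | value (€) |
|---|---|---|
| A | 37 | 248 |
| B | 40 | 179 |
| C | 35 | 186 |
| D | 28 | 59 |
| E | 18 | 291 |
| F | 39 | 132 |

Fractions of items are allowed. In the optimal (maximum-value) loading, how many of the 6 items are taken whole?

4

Greedy by value/weight ratio, highest first.
Order: E (291/18=16.17) > A (248/37=6.70) > C (186/35=5.31) > B (179/40=4.47) > F (132/39=3.38) > D (59/28=2.11)
Fill: take E (18 @ 291) → take A (37 @ 248) → take C (35 @ 186) → take B (40 @ 179) → take 4/39 of F → 13.54; 134/134 used.
4 item(s) taken whole; one partial (take 4/39 of F).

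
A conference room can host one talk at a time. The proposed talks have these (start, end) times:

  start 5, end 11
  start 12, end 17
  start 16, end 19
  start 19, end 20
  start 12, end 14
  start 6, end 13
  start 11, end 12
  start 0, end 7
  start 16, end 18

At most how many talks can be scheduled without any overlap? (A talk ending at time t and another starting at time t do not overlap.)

5

Sort by end time and greedily take each interval whose start is ≥ the last chosen end.
By end time: (0,7), (5,11), (11,12), (6,13), (12,14), (12,17), (16,18), (16,19), (19,20).
Pick (0,7); next start ≥ 7 → (11,12); next start ≥ 12 → (12,14); next start ≥ 14 → (16,18); next start ≥ 18 → (19,20).
Selected 5 talks.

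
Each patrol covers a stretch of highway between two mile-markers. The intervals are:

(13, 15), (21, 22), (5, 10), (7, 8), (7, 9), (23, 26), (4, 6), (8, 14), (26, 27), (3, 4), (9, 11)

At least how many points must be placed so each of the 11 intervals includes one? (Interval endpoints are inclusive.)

By right end: [3,4]  [4,6]  [7,8]  [7,9]  [5,10]  [9,11]  [8,14]  [13,15]  [21,22]  [23,26]  [26,27]
[3,4] uncovered → point at 4; [7,8] uncovered → point at 8; [9,11] uncovered → point at 11; [13,15] uncovered → point at 15; [21,22] uncovered → point at 22; [23,26] uncovered → point at 26.
Points: 4, 8, 11, 15, 22, 26 (6 total).

6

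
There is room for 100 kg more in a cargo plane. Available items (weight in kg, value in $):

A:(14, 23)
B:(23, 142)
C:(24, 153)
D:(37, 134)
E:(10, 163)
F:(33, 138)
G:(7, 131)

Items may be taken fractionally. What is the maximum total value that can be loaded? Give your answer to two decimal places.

737.86

Greedy by value/weight ratio, highest first.
Ratios (sorted): G 18.71, E 16.30, C 6.38, B 6.17, F 4.18, D 3.62, A 1.64
take G (7 @ 131); take E (10 @ 163); take C (24 @ 153); take B (23 @ 142); take F (33 @ 138); take 3/37 of D → 10.86. Capacity used 100/100.
Total value = 737.86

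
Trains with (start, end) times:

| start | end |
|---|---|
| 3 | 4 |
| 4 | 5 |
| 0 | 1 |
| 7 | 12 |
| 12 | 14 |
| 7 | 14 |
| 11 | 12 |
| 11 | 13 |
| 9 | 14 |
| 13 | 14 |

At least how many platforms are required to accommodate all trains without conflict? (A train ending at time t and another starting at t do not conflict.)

Events (time:±→running): 0:+→1 1:-→0 3:+→1 4:-→0 4:+→1 5:-→0 7:+→1 7:+→2 9:+→3 11:+→4 11:+→5 … peak 5.

5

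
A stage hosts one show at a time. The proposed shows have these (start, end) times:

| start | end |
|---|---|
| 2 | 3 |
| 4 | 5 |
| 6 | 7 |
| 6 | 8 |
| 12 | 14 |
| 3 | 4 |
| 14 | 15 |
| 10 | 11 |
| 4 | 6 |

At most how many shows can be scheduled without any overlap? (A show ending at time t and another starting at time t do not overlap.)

Sort by end time and greedily take each interval whose start is ≥ the last chosen end.
By end time: (2,3), (3,4), (4,5), (4,6), (6,7), (6,8), (10,11), (12,14), (14,15).
Pick (2,3); next start ≥ 3 → (3,4); next start ≥ 4 → (4,5); next start ≥ 5 → (6,7); next start ≥ 7 → (10,11); next start ≥ 11 → (12,14); next start ≥ 14 → (14,15).
Selected 7 shows.

7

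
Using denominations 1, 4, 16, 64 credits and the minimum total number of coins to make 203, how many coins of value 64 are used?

3

Use the largest denomination that fits, subtract, and repeat.
203 − 3×64→11 − 2×4→3 − 3×1→0
Count of 64: 3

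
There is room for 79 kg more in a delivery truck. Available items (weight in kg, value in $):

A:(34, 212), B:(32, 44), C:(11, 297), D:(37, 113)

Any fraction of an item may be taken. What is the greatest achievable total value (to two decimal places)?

Ratios (sorted): C 27.00, A 6.24, D 3.05, B 1.38
take C (11 @ 297); take A (34 @ 212); take 34/37 of D → 103.84. Capacity used 79/79.
Total value = 612.84

612.84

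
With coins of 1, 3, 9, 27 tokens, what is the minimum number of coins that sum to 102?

6

Greedy: take as many of the largest coin as possible, then repeat with the remainder.
102 − 3×27→21 − 2×9→3 − 1×3→0
Total coins = 3 + 2 + 1 = 6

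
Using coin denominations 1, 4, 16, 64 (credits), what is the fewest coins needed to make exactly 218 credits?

8

218 − 3×64→26 − 1×16→10 − 2×4→2 − 2×1→0
Total coins = 3 + 1 + 2 + 2 = 8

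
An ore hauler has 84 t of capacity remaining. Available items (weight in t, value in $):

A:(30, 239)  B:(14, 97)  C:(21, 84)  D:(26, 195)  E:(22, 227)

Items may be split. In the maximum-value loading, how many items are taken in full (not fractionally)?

Order: E (227/22=10.32) > A (239/30=7.97) > D (195/26=7.50) > B (97/14=6.93) > C (84/21=4.00)
Fill: take E (22 @ 227) → take A (30 @ 239) → take D (26 @ 195) → take 6/14 of B → 41.57; 84/84 used.
3 item(s) taken whole; one partial (take 6/14 of B).

3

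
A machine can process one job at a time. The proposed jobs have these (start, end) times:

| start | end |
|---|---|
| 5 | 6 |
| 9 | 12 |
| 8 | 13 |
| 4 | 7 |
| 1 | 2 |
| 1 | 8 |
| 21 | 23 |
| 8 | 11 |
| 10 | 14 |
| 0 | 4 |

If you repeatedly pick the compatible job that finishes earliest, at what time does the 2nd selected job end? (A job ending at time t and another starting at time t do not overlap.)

6

Greedy by earliest finish: after sorting by end time, pick each interval compatible with the last pick.
Sorted by end: (1,2)  (0,4)  (5,6)  (4,7)  (1,8)  (8,11)  (9,12)  (8,13)  (10,14)  (21,23)
take (1,2); take (5,6); skip (4,7); take (8,11); take (21,23).
Selected: (1,2) (5,6) (8,11) (21,23)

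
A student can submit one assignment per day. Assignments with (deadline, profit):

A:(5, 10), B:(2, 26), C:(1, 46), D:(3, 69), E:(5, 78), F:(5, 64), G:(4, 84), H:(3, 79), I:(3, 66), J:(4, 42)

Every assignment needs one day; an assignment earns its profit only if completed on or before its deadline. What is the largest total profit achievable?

376

Profit order: G=84 H=79 E=78 D=69 I=66 F=64 C=46 J=42 B=26 A=10
Assign: G→slot 4, H→slot 3, E→slot 5, D→slot 2, I→slot 1, F skipped, C skipped, J skipped, B skipped, A skipped.
Slots: [1:I] [2:D] [3:H] [4:G] [5:E]
Profit = 66 + 69 + 79 + 84 + 78 = 376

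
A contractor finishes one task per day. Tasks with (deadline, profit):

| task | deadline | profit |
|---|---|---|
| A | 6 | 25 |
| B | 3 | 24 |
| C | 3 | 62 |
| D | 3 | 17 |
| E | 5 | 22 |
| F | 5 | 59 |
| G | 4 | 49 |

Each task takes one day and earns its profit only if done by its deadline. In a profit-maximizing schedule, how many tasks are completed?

6

By profit: C(d3,62), F(d5,59), G(d4,49), A(d6,25), B(d3,24), E(d5,22), D(d3,17)
C→slot 3; F→slot 5; G→slot 4; A→slot 6; B→slot 2; E→slot 1; D skipped.
6 of 7 scheduled.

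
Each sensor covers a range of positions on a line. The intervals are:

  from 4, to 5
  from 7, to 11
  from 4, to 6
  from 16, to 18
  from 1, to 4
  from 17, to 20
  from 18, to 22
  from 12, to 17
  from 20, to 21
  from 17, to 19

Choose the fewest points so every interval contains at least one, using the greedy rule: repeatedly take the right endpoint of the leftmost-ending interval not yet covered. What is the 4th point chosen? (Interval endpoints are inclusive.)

21

Process intervals by earliest right end; each time one isn't hit yet, stab at its right endpoint.
Sorted: [1,4] [4,5] [4,6] [7,11] [12,17] [16,18] [17,19] [17,20] [20,21] [18,22]
{[1,4],[4,5],[4,6]} hit by 4; {[7,11]} hit by 11; {[12,17],[16,18],[17,19],[17,20]} hit by 17; {[20,21],[18,22]} hit by 21.
Points: 4, 11, 17, 21 (4 total).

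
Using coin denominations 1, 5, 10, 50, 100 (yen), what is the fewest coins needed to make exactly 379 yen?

11

379 = 3×100 + 1×50 + 2×10 + 1×5 + 4×1
Total coins = 3 + 1 + 2 + 1 + 4 = 11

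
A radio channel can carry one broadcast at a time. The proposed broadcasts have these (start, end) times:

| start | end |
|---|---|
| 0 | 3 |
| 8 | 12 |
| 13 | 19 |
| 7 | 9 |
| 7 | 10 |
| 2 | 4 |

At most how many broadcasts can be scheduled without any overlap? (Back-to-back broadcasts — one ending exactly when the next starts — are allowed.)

Sort by end time and greedily take each interval whose start is ≥ the last chosen end.
Sorted by end: (0,3)  (2,4)  (7,9)  (7,10)  (8,12)  (13,19)
take (0,3); take (7,9); take (13,19).
Selected 3 broadcasts.

3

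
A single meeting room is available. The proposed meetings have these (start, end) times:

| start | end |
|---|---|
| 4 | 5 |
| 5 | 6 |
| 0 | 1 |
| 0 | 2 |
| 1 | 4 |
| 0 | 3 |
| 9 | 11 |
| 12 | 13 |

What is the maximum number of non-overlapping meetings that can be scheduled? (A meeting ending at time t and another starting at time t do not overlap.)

6

Order by finish time; keep every interval that doesn't clash with the previous kept one.
Sorted by end: (0,1)  (0,2)  (0,3)  (1,4)  (4,5)  (5,6)  (9,11)  (12,13)
take (0,1); take (1,4); take (4,5); take (5,6); take (9,11); take (12,13).
Selected 6 meetings.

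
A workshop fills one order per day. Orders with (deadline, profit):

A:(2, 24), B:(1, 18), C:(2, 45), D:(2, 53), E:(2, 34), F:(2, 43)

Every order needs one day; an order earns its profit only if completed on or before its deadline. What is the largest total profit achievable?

98

Take jobs in profit order; each goes to the latest open slot no later than its deadline.
Profit order: D=53 C=45 F=43 E=34 A=24 B=18
Assign: D→slot 2, C→slot 1, F skipped, E skipped, A skipped, B skipped.
Slots: [1:C] [2:D]
Profit = 45 + 53 = 98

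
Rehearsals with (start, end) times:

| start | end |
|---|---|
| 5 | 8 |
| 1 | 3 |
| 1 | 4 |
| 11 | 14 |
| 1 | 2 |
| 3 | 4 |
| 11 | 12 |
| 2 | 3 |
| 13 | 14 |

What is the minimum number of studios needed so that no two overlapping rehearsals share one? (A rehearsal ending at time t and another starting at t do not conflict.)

Events (time:±→running): 1:+→1 1:+→2 1:+→3 … peak 3.

3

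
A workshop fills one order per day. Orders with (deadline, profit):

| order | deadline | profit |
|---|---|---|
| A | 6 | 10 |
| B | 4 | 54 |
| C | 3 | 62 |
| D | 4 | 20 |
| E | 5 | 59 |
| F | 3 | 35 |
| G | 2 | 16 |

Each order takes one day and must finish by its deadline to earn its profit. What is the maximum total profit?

Take jobs in profit order; each goes to the latest open slot no later than its deadline.
Profit order: C=62 E=59 B=54 F=35 D=20 G=16 A=10
Assign: C→slot 3, E→slot 5, B→slot 4, F→slot 2, D→slot 1, G skipped, A→slot 6.
Slots: [1:D] [2:F] [3:C] [4:B] [5:E] [6:A]
Profit = 20 + 35 + 62 + 54 + 59 + 10 = 240

240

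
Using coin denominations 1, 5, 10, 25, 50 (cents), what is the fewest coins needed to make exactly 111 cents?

4

111 = 2×50 + 1×10 + 1×1
Total coins = 2 + 1 + 1 = 4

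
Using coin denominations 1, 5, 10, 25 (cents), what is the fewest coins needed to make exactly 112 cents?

112 − 4×25→12 − 1×10→2 − 2×1→0
Total coins = 4 + 1 + 2 = 7

7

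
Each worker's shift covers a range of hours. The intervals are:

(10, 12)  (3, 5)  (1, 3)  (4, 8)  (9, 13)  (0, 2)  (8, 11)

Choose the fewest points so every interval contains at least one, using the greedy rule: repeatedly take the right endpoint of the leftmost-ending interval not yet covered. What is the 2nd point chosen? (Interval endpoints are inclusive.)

Process intervals by earliest right end; each time one isn't hit yet, stab at its right endpoint.
By right end: [0,2]  [1,3]  [3,5]  [4,8]  [8,11]  [10,12]  [9,13]
[0,2] uncovered → point at 2; [3,5] uncovered → point at 5; [8,11] uncovered → point at 11.
Points: 2, 5, 11 (3 total).

5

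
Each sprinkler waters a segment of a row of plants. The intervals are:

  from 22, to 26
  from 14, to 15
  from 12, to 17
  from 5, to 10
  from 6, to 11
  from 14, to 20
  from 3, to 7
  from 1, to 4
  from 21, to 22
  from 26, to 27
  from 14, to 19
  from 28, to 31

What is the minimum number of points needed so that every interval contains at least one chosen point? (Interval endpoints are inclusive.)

6

Sort by right endpoint; whenever an interval is uncovered, place a point at its right end.
By right end: [1,4]  [3,7]  [5,10]  [6,11]  [14,15]  [12,17]  [14,19]  [14,20]  [21,22]  [22,26]  [26,27]  [28,31]
[1,4] uncovered → point at 4; [5,10] uncovered → point at 10; [14,15] uncovered → point at 15; [21,22] uncovered → point at 22; [26,27] uncovered → point at 27; [28,31] uncovered → point at 31.
Points: 4, 10, 15, 22, 27, 31 (6 total).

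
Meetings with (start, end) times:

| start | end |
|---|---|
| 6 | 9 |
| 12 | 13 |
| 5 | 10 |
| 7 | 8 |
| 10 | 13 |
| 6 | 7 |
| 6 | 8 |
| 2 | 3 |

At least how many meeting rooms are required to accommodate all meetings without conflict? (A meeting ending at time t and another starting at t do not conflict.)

Events (time:±→running): 2:+→1 3:-→0 5:+→1 6:+→2 6:+→3 6:+→4 … peak 4.

4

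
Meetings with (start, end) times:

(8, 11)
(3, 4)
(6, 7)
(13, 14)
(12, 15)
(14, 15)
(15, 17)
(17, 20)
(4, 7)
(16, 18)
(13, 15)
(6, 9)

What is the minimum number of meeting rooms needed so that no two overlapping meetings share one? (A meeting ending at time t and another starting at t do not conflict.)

The answer is the maximum number of intervals overlapping at any instant.
Events (time:±→running): 3:+→1 4:-→0 4:+→1 6:+→2 6:+→3 … peak 3.

3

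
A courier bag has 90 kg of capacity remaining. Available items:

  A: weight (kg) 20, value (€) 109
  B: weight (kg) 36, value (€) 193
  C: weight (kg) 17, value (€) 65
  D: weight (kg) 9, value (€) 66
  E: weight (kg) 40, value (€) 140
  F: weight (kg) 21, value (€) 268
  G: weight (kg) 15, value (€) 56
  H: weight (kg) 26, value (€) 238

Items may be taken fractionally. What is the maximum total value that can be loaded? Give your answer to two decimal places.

Greedy by value/weight ratio, highest first.
Order: F (268/21=12.76) > H (238/26=9.15) > D (66/9=7.33) > A (109/20=5.45) > B (193/36=5.36) > C (65/17=3.82) > G (56/15=3.73) > E (140/40=3.50)
Fill: take F (21 @ 268) → take H (26 @ 238) → take D (9 @ 66) → take A (20 @ 109) → take 14/36 of B → 75.06; 90/90 used.
Total value = 756.06

756.06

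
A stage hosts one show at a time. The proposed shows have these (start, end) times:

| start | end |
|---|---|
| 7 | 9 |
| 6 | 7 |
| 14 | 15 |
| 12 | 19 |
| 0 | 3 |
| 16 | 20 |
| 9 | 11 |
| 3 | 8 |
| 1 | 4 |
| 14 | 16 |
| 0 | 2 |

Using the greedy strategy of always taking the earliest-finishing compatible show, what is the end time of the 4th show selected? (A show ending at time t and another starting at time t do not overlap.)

11

By end time: (0,2), (0,3), (1,4), (6,7), (3,8), (7,9), (9,11), (14,15), (14,16), (12,19), (16,20).
Pick (0,2); next start ≥ 2 → (6,7); next start ≥ 7 → (7,9); next start ≥ 9 → (9,11); next start ≥ 11 → (14,15); next start ≥ 15 → (16,20).
Selected: (0,2) (6,7) (7,9) (9,11) (14,15) (16,20)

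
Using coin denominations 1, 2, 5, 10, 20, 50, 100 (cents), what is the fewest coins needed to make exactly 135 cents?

Greedy: take as many of the largest coin as possible, then repeat with the remainder.
135 = 1×100 + 1×20 + 1×10 + 1×5
Total coins = 1 + 1 + 1 + 1 = 4

4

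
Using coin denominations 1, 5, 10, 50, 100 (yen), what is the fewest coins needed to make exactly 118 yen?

6

118 = 1×100 + 1×10 + 1×5 + 3×1
Total coins = 1 + 1 + 1 + 3 = 6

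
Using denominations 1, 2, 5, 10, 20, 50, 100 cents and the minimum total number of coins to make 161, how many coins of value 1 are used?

1

161 = 1×100 + 1×50 + 1×10 + 1×1
Count of 1: 1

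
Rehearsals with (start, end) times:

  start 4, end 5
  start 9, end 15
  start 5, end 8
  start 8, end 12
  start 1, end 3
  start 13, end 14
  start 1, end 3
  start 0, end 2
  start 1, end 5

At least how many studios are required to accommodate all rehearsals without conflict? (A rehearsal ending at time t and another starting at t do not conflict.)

4

Count concurrent intervals with a sweep; the peak is the room count.
starts: [0, 1, 1, 1, 4, 5, 8, 9, 13]
ends:   [2, 3, 3, 5, 5, 8, 12, 14, 15]
s0→1 s1→2 s1→3 s1→4  — peak 4.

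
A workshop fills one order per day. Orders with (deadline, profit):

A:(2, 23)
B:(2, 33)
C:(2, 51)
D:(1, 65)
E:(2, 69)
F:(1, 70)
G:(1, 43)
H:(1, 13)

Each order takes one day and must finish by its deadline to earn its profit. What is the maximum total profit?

139

Profit order: F=70 E=69 D=65 C=51 G=43 B=33 A=23 H=13
Assign: F→slot 1, E→slot 2, D skipped, C skipped, G skipped, B skipped, A skipped, H skipped.
Slots: [1:F] [2:E]
Profit = 70 + 69 = 139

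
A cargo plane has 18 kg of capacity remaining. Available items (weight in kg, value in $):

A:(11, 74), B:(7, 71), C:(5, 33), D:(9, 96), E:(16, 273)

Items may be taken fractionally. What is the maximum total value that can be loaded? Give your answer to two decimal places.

Ratios (sorted): E 17.06, D 10.67, B 10.14, A 6.73, C 6.60
take E (16 @ 273); take 2/9 of D → 21.33. Capacity used 18/18.
Total value = 294.33

294.33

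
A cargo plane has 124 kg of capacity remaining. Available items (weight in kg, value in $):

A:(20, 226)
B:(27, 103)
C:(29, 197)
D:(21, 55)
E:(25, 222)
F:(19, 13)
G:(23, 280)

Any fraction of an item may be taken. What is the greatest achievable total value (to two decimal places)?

1028.00

Ratios (sorted): G 12.17, A 11.30, E 8.88, C 6.79, B 3.81, D 2.62, F 0.68
take G (23 @ 280); take A (20 @ 226); take E (25 @ 222); take C (29 @ 197); take B (27 @ 103). Capacity used 124/124.
Total value = 1028.00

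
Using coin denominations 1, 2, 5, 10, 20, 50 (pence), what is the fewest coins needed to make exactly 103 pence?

4

103 = 2×50 + 1×2 + 1×1
Total coins = 2 + 1 + 1 = 4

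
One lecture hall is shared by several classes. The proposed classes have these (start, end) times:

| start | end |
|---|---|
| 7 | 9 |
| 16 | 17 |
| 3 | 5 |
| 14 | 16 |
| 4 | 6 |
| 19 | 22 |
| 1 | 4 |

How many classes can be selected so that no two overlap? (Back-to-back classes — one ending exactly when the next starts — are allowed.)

6

Order by finish time; keep every interval that doesn't clash with the previous kept one.
By end time: (1,4), (3,5), (4,6), (7,9), (14,16), (16,17), (19,22).
Pick (1,4); next start ≥ 4 → (4,6); next start ≥ 6 → (7,9); next start ≥ 9 → (14,16); next start ≥ 16 → (16,17); next start ≥ 17 → (19,22).
Selected 6 classes.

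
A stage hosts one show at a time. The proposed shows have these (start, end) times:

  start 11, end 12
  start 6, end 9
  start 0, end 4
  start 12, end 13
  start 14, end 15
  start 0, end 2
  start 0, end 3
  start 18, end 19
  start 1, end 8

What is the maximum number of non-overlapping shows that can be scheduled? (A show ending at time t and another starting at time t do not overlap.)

By end time: (0,2), (0,3), (0,4), (1,8), (6,9), (11,12), (12,13), (14,15), (18,19).
Pick (0,2); next start ≥ 2 → (6,9); next start ≥ 9 → (11,12); next start ≥ 12 → (12,13); next start ≥ 13 → (14,15); next start ≥ 15 → (18,19).
Selected 6 shows.

6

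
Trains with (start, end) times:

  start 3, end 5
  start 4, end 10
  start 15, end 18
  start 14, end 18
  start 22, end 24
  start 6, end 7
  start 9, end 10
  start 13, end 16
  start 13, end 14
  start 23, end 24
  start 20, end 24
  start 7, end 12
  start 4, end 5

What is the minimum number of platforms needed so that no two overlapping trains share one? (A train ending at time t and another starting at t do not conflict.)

Events (time:±→running): 3:+→1 4:+→2 4:+→3 … peak 3.

3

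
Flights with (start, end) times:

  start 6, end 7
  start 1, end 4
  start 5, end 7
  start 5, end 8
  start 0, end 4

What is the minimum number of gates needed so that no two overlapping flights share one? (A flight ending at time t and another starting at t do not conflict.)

Count concurrent intervals with a sweep; the peak is the room count.
Events (time:±→running): 0:+→1 1:+→2 4:-→1 4:-→0 5:+→1 5:+→2 6:+→3 … peak 3.

3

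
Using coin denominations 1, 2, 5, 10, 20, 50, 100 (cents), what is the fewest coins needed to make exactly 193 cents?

6

Greedy: take as many of the largest coin as possible, then repeat with the remainder.
193 = 1×100 + 1×50 + 2×20 + 1×2 + 1×1
Total coins = 1 + 1 + 2 + 1 + 1 = 6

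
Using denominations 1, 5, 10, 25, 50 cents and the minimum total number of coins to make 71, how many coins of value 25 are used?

71 − 1×50→21 − 2×10→1 − 1×1→0
Count of 25: 0

0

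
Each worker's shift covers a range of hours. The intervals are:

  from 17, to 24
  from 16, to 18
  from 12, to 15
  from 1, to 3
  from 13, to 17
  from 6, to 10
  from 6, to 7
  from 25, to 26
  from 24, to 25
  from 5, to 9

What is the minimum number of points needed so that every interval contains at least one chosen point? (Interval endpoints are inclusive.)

By right end: [1,3]  [6,7]  [5,9]  [6,10]  [12,15]  [13,17]  [16,18]  [17,24]  [24,25]  [25,26]
[1,3] uncovered → point at 3; [6,7] uncovered → point at 7; [12,15] uncovered → point at 15; [16,18] uncovered → point at 18; [24,25] uncovered → point at 25.
Points: 3, 7, 15, 18, 25 (5 total).

5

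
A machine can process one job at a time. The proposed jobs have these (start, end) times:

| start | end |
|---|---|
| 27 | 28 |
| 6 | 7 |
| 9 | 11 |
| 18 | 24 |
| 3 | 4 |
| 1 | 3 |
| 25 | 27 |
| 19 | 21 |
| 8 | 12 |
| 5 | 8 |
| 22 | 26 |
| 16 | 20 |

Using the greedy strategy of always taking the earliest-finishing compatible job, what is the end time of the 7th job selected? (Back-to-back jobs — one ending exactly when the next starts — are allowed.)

Order by finish time; keep every interval that doesn't clash with the previous kept one.
Sorted by end: (1,3)  (3,4)  (6,7)  (5,8)  (9,11)  (8,12)  (16,20)  (19,21)  (18,24)  (22,26)  (25,27)  (27,28)
take (1,3); take (3,4); take (6,7); take (9,11); take (16,20); take (22,26); take (27,28).
Selected: (1,3) (3,4) (6,7) (9,11) (16,20) (22,26) (27,28)

28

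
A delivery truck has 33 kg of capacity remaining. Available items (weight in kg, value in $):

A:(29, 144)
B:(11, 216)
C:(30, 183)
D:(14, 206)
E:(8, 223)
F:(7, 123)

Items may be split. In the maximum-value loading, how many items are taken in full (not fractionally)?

Sort by value per unit weight and fill in that order.
Order: E (223/8=27.88) > B (216/11=19.64) > F (123/7=17.57) > D (206/14=14.71) > C (183/30=6.10) > A (144/29=4.97)
Fill: take E (8 @ 223) → take B (11 @ 216) → take F (7 @ 123) → take 7/14 of D → 103.00; 33/33 used.
3 item(s) taken whole; one partial (take 7/14 of D).

3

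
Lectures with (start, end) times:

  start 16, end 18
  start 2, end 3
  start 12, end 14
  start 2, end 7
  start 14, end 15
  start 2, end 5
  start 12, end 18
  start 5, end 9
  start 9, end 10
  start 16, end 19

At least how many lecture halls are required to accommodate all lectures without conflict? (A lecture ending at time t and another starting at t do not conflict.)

Events (time:±→running): 2:+→1 2:+→2 2:+→3 … peak 3.

3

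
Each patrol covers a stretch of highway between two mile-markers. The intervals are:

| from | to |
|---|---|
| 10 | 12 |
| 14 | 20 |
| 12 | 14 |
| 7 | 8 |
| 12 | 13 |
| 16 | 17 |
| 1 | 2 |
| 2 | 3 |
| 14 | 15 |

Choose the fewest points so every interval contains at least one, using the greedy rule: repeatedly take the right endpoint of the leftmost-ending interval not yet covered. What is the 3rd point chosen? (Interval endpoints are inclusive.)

By right end: [1,2]  [2,3]  [7,8]  [10,12]  [12,13]  [12,14]  [14,15]  [16,17]  [14,20]
[1,2] uncovered → point at 2; [7,8] uncovered → point at 8; [10,12] uncovered → point at 12; [14,15] uncovered → point at 15; [16,17] uncovered → point at 17.
Points: 2, 8, 12, 15, 17 (5 total).

12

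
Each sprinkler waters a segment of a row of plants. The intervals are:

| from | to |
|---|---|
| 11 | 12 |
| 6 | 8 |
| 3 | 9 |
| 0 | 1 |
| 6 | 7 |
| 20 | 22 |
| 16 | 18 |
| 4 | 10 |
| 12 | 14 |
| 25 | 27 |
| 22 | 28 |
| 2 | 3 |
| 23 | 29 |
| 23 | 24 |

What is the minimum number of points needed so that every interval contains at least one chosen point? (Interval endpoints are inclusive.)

Sort by right endpoint; whenever an interval is uncovered, place a point at its right end.
By right end: [0,1]  [2,3]  [6,7]  [6,8]  [3,9]  [4,10]  [11,12]  [12,14]  [16,18]  [20,22]  [23,24]  [25,27]  [22,28]  [23,29]
[0,1] uncovered → point at 1; [2,3] uncovered → point at 3; [6,7] uncovered → point at 7; [11,12] uncovered → point at 12; [16,18] uncovered → point at 18; [20,22] uncovered → point at 22; [23,24] uncovered → point at 24; [25,27] uncovered → point at 27.
Points: 1, 3, 7, 12, 18, 22, 24, 27 (8 total).

8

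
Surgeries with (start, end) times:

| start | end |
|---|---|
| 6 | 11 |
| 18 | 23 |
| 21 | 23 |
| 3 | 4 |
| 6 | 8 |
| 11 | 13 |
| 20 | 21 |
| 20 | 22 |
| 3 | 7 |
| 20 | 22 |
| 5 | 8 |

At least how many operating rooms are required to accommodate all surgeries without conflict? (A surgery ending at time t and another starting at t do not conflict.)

starts: [3, 3, 5, 6, 6, 11, 18, 20, 20, 20, 21]
ends:   [4, 7, 8, 8, 11, 13, 21, 22, 22, 23, 23]
s3→1 s3→2 e4→1 s5→2 s6→3 s6→4  — peak 4.

4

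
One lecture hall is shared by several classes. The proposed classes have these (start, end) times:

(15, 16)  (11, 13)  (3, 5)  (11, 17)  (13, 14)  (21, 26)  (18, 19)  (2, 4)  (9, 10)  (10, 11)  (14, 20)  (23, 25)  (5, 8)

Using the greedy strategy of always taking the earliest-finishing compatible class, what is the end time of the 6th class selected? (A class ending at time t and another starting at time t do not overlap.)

By end time: (2,4), (3,5), (5,8), (9,10), (10,11), (11,13), (13,14), (15,16), (11,17), (18,19), (14,20), (23,25), (21,26).
Pick (2,4); next start ≥ 4 → (5,8); next start ≥ 8 → (9,10); next start ≥ 10 → (10,11); next start ≥ 11 → (11,13); next start ≥ 13 → (13,14); next start ≥ 14 → (15,16); next start ≥ 16 → (18,19); next start ≥ 19 → (23,25).
Selected: (2,4) (5,8) (9,10) (10,11) (11,13) (13,14) (15,16) (18,19) (23,25)

14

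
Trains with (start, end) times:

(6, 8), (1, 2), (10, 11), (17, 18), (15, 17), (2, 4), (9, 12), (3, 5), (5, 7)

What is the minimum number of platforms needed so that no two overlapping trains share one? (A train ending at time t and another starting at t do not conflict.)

Count concurrent intervals with a sweep; the peak is the room count.
Events (time:±→running): 1:+→1 2:-→0 2:+→1 3:+→2 … peak 2.

2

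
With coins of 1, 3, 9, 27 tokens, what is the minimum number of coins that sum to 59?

5

Greedy: take as many of the largest coin as possible, then repeat with the remainder.
59 − 2×27→5 − 1×3→2 − 2×1→0
Total coins = 2 + 1 + 2 = 5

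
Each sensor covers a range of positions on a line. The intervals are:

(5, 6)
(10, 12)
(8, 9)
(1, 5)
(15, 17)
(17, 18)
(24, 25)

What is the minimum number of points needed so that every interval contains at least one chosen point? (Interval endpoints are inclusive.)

Process intervals by earliest right end; each time one isn't hit yet, stab at its right endpoint.
Sorted: [1,5] [5,6] [8,9] [10,12] [15,17] [17,18] [24,25]
{[1,5],[5,6]} hit by 5; {[8,9]} hit by 9; {[10,12]} hit by 12; {[15,17],[17,18]} hit by 17; {[24,25]} hit by 25.
Points: 5, 9, 12, 17, 25 (5 total).

5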